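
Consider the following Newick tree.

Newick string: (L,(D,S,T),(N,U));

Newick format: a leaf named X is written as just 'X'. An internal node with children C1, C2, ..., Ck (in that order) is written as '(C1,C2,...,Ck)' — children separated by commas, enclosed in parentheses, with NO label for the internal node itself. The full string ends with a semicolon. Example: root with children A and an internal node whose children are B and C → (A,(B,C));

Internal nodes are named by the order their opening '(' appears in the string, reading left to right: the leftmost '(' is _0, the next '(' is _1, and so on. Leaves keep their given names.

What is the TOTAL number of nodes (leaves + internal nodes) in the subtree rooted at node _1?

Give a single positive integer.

Answer: 4

Derivation:
Newick: (L,(D,S,T),(N,U));
Locate _1: it is the '(' at position 3 (the 2nd '(' reading left to right).
Query: subtree rooted at _1
_1: subtree_size = 1 + 3
  D: subtree_size = 1 + 0
  S: subtree_size = 1 + 0
  T: subtree_size = 1 + 0
Total subtree size of _1: 4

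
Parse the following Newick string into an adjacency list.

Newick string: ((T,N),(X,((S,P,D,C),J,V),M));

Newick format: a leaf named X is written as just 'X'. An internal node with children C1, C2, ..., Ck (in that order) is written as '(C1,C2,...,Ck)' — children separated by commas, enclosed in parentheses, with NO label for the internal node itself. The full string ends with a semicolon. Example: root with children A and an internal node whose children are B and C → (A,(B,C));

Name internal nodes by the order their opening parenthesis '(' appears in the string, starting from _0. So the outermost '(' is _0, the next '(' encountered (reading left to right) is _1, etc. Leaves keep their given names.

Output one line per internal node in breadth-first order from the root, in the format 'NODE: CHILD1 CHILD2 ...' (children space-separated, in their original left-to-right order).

Answer: _0: _1 _2
_1: T N
_2: X _3 M
_3: _4 J V
_4: S P D C

Derivation:
Input: ((T,N),(X,((S,P,D,C),J,V),M));
Scanning left-to-right, naming '(' by encounter order:
  pos 0: '(' -> open internal node _0 (depth 1)
  pos 1: '(' -> open internal node _1 (depth 2)
  pos 5: ')' -> close internal node _1 (now at depth 1)
  pos 7: '(' -> open internal node _2 (depth 2)
  pos 10: '(' -> open internal node _3 (depth 3)
  pos 11: '(' -> open internal node _4 (depth 4)
  pos 19: ')' -> close internal node _4 (now at depth 3)
  pos 24: ')' -> close internal node _3 (now at depth 2)
  pos 27: ')' -> close internal node _2 (now at depth 1)
  pos 28: ')' -> close internal node _0 (now at depth 0)
Total internal nodes: 5
BFS adjacency from root:
  _0: _1 _2
  _1: T N
  _2: X _3 M
  _3: _4 J V
  _4: S P D C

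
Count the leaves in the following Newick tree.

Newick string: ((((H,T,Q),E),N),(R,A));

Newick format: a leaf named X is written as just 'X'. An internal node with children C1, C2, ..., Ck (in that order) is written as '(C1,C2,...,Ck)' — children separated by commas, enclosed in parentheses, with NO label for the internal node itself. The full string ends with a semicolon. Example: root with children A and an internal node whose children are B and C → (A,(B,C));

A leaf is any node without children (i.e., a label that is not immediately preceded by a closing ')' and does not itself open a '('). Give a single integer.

Newick: ((((H,T,Q),E),N),(R,A));
Scan left-to-right; a leaf is any maximal label run not followed by '(':
  pos 4: leaf 'H' → count = 1
  pos 6: leaf 'T' → count = 2
  pos 8: leaf 'Q' → count = 3
  pos 11: leaf 'E' → count = 4
  pos 14: leaf 'N' → count = 5
  pos 18: leaf 'R' → count = 6
  pos 20: leaf 'A' → count = 7
Total leaves: 7

Answer: 7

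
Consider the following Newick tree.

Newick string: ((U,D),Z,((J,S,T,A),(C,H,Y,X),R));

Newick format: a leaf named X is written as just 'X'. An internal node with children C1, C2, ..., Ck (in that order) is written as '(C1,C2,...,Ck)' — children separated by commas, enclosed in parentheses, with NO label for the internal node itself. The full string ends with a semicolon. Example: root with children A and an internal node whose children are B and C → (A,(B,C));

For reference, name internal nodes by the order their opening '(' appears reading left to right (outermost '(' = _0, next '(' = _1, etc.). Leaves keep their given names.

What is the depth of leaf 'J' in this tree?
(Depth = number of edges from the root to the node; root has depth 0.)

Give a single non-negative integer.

Newick: ((U,D),Z,((J,S,T,A),(C,H,Y,X),R));
Naming internals by '(' encounter order: outermost '(' = _0, next = _1, ...
Query node: J
Path from root: _0 -> _2 -> _3 -> J
Depth of J: 3 (number of edges from root)

Answer: 3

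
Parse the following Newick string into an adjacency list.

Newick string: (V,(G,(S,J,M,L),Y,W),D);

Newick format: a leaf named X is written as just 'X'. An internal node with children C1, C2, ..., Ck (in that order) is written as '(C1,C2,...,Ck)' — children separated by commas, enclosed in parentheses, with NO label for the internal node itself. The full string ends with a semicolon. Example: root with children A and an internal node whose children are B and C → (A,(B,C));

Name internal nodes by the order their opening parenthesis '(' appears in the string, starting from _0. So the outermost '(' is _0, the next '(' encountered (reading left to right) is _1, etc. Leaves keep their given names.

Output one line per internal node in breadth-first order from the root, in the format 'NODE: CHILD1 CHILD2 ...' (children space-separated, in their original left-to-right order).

Answer: _0: V _1 D
_1: G _2 Y W
_2: S J M L

Derivation:
Input: (V,(G,(S,J,M,L),Y,W),D);
Scanning left-to-right, naming '(' by encounter order:
  pos 0: '(' -> open internal node _0 (depth 1)
  pos 3: '(' -> open internal node _1 (depth 2)
  pos 6: '(' -> open internal node _2 (depth 3)
  pos 14: ')' -> close internal node _2 (now at depth 2)
  pos 19: ')' -> close internal node _1 (now at depth 1)
  pos 22: ')' -> close internal node _0 (now at depth 0)
Total internal nodes: 3
BFS adjacency from root:
  _0: V _1 D
  _1: G _2 Y W
  _2: S J M L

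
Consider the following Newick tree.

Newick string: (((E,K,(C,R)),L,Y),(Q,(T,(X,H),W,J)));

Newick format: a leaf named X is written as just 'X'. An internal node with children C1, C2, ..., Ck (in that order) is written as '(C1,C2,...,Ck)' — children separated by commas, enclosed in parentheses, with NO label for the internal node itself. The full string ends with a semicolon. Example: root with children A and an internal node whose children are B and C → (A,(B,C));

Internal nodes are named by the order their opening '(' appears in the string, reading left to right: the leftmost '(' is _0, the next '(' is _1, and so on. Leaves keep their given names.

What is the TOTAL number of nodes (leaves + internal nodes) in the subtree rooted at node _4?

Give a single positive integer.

Answer: 9

Derivation:
Newick: (((E,K,(C,R)),L,Y),(Q,(T,(X,H),W,J)));
Locate _4: it is the '(' at position 19 (the 5th '(' reading left to right).
Query: subtree rooted at _4
_4: subtree_size = 1 + 8
  Q: subtree_size = 1 + 0
  _5: subtree_size = 1 + 6
    T: subtree_size = 1 + 0
    _6: subtree_size = 1 + 2
      X: subtree_size = 1 + 0
      H: subtree_size = 1 + 0
    W: subtree_size = 1 + 0
    J: subtree_size = 1 + 0
Total subtree size of _4: 9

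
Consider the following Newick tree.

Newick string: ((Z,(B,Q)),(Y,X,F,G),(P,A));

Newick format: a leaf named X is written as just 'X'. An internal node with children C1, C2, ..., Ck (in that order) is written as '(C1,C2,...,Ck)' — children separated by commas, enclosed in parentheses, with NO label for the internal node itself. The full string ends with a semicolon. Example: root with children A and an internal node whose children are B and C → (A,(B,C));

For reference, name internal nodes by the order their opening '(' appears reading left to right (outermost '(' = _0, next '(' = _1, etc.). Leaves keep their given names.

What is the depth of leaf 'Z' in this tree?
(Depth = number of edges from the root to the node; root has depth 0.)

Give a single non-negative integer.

Newick: ((Z,(B,Q)),(Y,X,F,G),(P,A));
Naming internals by '(' encounter order: outermost '(' = _0, next = _1, ...
Query node: Z
Path from root: _0 -> _1 -> Z
Depth of Z: 2 (number of edges from root)

Answer: 2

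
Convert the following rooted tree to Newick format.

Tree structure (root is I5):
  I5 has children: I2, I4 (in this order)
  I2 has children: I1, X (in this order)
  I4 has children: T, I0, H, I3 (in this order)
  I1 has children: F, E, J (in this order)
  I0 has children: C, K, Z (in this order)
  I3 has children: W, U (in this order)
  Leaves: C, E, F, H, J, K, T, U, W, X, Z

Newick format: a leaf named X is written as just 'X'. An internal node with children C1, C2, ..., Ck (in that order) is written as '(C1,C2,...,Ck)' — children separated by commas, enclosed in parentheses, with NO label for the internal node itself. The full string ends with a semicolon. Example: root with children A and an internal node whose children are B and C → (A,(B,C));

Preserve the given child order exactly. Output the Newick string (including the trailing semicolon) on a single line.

internal I5 with children ['I2', 'I4']
  internal I2 with children ['I1', 'X']
    internal I1 with children ['F', 'E', 'J']
      leaf 'F' → 'F'
      leaf 'E' → 'E'
      leaf 'J' → 'J'
    → '(F,E,J)'
    leaf 'X' → 'X'
  → '((F,E,J),X)'
  internal I4 with children ['T', 'I0', 'H', 'I3']
    leaf 'T' → 'T'
    internal I0 with children ['C', 'K', 'Z']
      leaf 'C' → 'C'
      leaf 'K' → 'K'
      leaf 'Z' → 'Z'
    → '(C,K,Z)'
    leaf 'H' → 'H'
    internal I3 with children ['W', 'U']
      leaf 'W' → 'W'
      leaf 'U' → 'U'
    → '(W,U)'
  → '(T,(C,K,Z),H,(W,U))'
→ '(((F,E,J),X),(T,(C,K,Z),H,(W,U)))'
Final: (((F,E,J),X),(T,(C,K,Z),H,(W,U)));

Answer: (((F,E,J),X),(T,(C,K,Z),H,(W,U)));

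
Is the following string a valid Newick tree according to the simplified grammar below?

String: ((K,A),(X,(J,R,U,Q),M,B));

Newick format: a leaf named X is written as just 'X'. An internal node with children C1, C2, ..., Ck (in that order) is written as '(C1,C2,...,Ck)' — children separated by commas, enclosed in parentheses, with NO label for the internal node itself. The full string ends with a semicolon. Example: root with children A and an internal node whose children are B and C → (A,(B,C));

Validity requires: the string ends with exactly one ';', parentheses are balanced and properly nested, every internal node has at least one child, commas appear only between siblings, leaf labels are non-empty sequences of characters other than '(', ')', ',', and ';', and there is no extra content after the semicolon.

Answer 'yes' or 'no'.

Input: ((K,A),(X,(J,R,U,Q),M,B));
Paren balance: 4 '(' vs 4 ')' OK
Ends with single ';': True
Full parse: OK
Valid: True

Answer: yes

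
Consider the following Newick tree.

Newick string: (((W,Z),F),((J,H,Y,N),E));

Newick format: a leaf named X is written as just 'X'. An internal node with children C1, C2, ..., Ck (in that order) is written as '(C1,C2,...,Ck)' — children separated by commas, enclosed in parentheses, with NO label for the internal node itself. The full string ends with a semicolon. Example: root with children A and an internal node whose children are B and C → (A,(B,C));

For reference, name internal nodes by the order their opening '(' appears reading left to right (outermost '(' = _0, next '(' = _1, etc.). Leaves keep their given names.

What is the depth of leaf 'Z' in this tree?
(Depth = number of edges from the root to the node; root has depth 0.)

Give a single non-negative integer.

Newick: (((W,Z),F),((J,H,Y,N),E));
Naming internals by '(' encounter order: outermost '(' = _0, next = _1, ...
Query node: Z
Path from root: _0 -> _1 -> _2 -> Z
Depth of Z: 3 (number of edges from root)

Answer: 3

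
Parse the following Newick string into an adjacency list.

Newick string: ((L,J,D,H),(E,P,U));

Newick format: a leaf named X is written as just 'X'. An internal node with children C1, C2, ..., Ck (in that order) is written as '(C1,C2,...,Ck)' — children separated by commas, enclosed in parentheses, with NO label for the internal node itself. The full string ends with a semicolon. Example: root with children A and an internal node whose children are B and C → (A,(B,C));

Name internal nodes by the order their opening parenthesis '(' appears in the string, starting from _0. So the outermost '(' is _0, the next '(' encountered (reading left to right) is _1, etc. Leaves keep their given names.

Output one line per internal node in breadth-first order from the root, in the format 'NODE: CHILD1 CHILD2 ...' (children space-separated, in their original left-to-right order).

Answer: _0: _1 _2
_1: L J D H
_2: E P U

Derivation:
Input: ((L,J,D,H),(E,P,U));
Scanning left-to-right, naming '(' by encounter order:
  pos 0: '(' -> open internal node _0 (depth 1)
  pos 1: '(' -> open internal node _1 (depth 2)
  pos 9: ')' -> close internal node _1 (now at depth 1)
  pos 11: '(' -> open internal node _2 (depth 2)
  pos 17: ')' -> close internal node _2 (now at depth 1)
  pos 18: ')' -> close internal node _0 (now at depth 0)
Total internal nodes: 3
BFS adjacency from root:
  _0: _1 _2
  _1: L J D H
  _2: E P U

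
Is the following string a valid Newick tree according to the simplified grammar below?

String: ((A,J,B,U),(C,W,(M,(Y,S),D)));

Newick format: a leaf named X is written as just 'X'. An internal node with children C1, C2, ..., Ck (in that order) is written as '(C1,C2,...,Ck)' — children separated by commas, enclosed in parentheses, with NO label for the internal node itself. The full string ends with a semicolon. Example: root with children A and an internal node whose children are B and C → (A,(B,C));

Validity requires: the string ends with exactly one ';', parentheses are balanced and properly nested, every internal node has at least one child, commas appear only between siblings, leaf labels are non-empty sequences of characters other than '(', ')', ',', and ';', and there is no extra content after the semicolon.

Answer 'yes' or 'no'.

Input: ((A,J,B,U),(C,W,(M,(Y,S),D)));
Paren balance: 5 '(' vs 5 ')' OK
Ends with single ';': True
Full parse: OK
Valid: True

Answer: yes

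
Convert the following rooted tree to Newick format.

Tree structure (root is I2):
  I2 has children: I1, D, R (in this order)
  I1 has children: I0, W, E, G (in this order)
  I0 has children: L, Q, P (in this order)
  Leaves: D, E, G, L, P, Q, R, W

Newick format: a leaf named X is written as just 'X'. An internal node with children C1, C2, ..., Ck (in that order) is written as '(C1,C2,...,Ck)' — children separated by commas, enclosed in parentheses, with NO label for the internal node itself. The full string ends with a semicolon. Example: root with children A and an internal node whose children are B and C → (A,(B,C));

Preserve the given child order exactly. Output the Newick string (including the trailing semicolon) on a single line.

Answer: (((L,Q,P),W,E,G),D,R);

Derivation:
internal I2 with children ['I1', 'D', 'R']
  internal I1 with children ['I0', 'W', 'E', 'G']
    internal I0 with children ['L', 'Q', 'P']
      leaf 'L' → 'L'
      leaf 'Q' → 'Q'
      leaf 'P' → 'P'
    → '(L,Q,P)'
    leaf 'W' → 'W'
    leaf 'E' → 'E'
    leaf 'G' → 'G'
  → '((L,Q,P),W,E,G)'
  leaf 'D' → 'D'
  leaf 'R' → 'R'
→ '(((L,Q,P),W,E,G),D,R)'
Final: (((L,Q,P),W,E,G),D,R);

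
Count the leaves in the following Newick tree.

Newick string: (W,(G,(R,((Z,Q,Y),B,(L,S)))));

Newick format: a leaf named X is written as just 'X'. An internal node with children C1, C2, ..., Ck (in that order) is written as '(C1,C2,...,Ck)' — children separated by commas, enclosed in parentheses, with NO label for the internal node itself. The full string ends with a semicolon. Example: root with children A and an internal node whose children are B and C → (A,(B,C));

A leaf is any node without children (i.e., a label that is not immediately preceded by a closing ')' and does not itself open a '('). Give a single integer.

Answer: 9

Derivation:
Newick: (W,(G,(R,((Z,Q,Y),B,(L,S)))));
Scan left-to-right; a leaf is any maximal label run not followed by '(':
  pos 1: leaf 'W' → count = 1
  pos 4: leaf 'G' → count = 2
  pos 7: leaf 'R' → count = 3
  pos 11: leaf 'Z' → count = 4
  pos 13: leaf 'Q' → count = 5
  pos 15: leaf 'Y' → count = 6
  pos 18: leaf 'B' → count = 7
  pos 21: leaf 'L' → count = 8
  pos 23: leaf 'S' → count = 9
Total leaves: 9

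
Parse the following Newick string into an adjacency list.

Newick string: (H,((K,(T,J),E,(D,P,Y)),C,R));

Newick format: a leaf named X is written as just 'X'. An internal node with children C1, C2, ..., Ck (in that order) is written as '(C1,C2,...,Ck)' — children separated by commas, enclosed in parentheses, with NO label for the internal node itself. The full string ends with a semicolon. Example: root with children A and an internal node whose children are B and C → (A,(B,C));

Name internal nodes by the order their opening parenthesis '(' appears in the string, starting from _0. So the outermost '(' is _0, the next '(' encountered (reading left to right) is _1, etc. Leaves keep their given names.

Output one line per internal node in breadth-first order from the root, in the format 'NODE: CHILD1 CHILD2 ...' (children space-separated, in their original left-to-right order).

Answer: _0: H _1
_1: _2 C R
_2: K _3 E _4
_3: T J
_4: D P Y

Derivation:
Input: (H,((K,(T,J),E,(D,P,Y)),C,R));
Scanning left-to-right, naming '(' by encounter order:
  pos 0: '(' -> open internal node _0 (depth 1)
  pos 3: '(' -> open internal node _1 (depth 2)
  pos 4: '(' -> open internal node _2 (depth 3)
  pos 7: '(' -> open internal node _3 (depth 4)
  pos 11: ')' -> close internal node _3 (now at depth 3)
  pos 15: '(' -> open internal node _4 (depth 4)
  pos 21: ')' -> close internal node _4 (now at depth 3)
  pos 22: ')' -> close internal node _2 (now at depth 2)
  pos 27: ')' -> close internal node _1 (now at depth 1)
  pos 28: ')' -> close internal node _0 (now at depth 0)
Total internal nodes: 5
BFS adjacency from root:
  _0: H _1
  _1: _2 C R
  _2: K _3 E _4
  _3: T J
  _4: D P Y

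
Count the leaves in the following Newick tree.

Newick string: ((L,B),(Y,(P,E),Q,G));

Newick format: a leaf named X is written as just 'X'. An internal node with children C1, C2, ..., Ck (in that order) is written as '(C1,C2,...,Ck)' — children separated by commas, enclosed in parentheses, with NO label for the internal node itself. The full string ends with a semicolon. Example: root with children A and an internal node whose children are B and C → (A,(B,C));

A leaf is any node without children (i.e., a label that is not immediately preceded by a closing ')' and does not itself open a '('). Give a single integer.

Newick: ((L,B),(Y,(P,E),Q,G));
Scan left-to-right; a leaf is any maximal label run not followed by '(':
  pos 2: leaf 'L' → count = 1
  pos 4: leaf 'B' → count = 2
  pos 8: leaf 'Y' → count = 3
  pos 11: leaf 'P' → count = 4
  pos 13: leaf 'E' → count = 5
  pos 16: leaf 'Q' → count = 6
  pos 18: leaf 'G' → count = 7
Total leaves: 7

Answer: 7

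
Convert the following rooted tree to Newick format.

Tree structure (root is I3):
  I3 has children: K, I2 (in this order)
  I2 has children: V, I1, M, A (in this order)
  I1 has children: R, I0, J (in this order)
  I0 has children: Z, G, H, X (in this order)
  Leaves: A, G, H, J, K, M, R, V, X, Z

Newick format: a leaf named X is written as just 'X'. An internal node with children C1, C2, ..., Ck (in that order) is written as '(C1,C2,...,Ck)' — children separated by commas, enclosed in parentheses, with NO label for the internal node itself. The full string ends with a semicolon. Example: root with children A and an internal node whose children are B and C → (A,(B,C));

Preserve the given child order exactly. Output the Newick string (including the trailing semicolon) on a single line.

internal I3 with children ['K', 'I2']
  leaf 'K' → 'K'
  internal I2 with children ['V', 'I1', 'M', 'A']
    leaf 'V' → 'V'
    internal I1 with children ['R', 'I0', 'J']
      leaf 'R' → 'R'
      internal I0 with children ['Z', 'G', 'H', 'X']
        leaf 'Z' → 'Z'
        leaf 'G' → 'G'
        leaf 'H' → 'H'
        leaf 'X' → 'X'
      → '(Z,G,H,X)'
      leaf 'J' → 'J'
    → '(R,(Z,G,H,X),J)'
    leaf 'M' → 'M'
    leaf 'A' → 'A'
  → '(V,(R,(Z,G,H,X),J),M,A)'
→ '(K,(V,(R,(Z,G,H,X),J),M,A))'
Final: (K,(V,(R,(Z,G,H,X),J),M,A));

Answer: (K,(V,(R,(Z,G,H,X),J),M,A));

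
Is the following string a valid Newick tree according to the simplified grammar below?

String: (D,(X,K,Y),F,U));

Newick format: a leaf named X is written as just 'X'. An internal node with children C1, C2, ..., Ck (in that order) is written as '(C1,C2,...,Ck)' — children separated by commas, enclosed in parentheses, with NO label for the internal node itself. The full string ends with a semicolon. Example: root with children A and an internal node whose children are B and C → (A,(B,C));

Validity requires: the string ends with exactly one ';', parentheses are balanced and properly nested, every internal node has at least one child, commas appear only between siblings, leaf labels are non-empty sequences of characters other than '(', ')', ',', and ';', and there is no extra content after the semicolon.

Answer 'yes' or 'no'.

Answer: no

Derivation:
Input: (D,(X,K,Y),F,U));
Paren balance: 2 '(' vs 3 ')' MISMATCH
Ends with single ';': True
Full parse: FAILS (extra content after tree at pos 15)
Valid: False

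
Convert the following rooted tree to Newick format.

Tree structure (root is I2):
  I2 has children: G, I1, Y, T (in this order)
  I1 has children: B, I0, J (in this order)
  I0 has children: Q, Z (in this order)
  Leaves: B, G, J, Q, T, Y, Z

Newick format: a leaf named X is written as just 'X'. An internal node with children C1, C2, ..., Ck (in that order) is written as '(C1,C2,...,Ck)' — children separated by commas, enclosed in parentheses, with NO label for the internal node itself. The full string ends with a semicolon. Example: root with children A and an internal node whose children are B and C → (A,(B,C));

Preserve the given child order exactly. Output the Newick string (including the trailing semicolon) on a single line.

internal I2 with children ['G', 'I1', 'Y', 'T']
  leaf 'G' → 'G'
  internal I1 with children ['B', 'I0', 'J']
    leaf 'B' → 'B'
    internal I0 with children ['Q', 'Z']
      leaf 'Q' → 'Q'
      leaf 'Z' → 'Z'
    → '(Q,Z)'
    leaf 'J' → 'J'
  → '(B,(Q,Z),J)'
  leaf 'Y' → 'Y'
  leaf 'T' → 'T'
→ '(G,(B,(Q,Z),J),Y,T)'
Final: (G,(B,(Q,Z),J),Y,T);

Answer: (G,(B,(Q,Z),J),Y,T);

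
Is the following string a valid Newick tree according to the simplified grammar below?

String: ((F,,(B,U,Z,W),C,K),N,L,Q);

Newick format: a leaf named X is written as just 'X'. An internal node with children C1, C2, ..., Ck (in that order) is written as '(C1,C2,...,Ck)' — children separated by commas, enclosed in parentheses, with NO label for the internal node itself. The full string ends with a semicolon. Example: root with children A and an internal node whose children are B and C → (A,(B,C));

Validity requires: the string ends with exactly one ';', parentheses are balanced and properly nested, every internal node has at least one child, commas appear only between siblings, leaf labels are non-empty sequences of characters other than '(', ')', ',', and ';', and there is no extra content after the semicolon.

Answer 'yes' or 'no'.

Input: ((F,,(B,U,Z,W),C,K),N,L,Q);
Paren balance: 3 '(' vs 3 ')' OK
Ends with single ';': True
Full parse: FAILS (empty leaf label at pos 4)
Valid: False

Answer: no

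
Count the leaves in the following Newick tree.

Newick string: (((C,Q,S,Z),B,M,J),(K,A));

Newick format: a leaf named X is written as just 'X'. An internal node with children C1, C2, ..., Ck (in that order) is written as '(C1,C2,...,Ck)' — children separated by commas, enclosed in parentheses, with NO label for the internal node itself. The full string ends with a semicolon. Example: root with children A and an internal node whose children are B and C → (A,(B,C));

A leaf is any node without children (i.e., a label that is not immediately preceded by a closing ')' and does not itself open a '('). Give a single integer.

Answer: 9

Derivation:
Newick: (((C,Q,S,Z),B,M,J),(K,A));
Scan left-to-right; a leaf is any maximal label run not followed by '(':
  pos 3: leaf 'C' → count = 1
  pos 5: leaf 'Q' → count = 2
  pos 7: leaf 'S' → count = 3
  pos 9: leaf 'Z' → count = 4
  pos 12: leaf 'B' → count = 5
  pos 14: leaf 'M' → count = 6
  pos 16: leaf 'J' → count = 7
  pos 20: leaf 'K' → count = 8
  pos 22: leaf 'A' → count = 9
Total leaves: 9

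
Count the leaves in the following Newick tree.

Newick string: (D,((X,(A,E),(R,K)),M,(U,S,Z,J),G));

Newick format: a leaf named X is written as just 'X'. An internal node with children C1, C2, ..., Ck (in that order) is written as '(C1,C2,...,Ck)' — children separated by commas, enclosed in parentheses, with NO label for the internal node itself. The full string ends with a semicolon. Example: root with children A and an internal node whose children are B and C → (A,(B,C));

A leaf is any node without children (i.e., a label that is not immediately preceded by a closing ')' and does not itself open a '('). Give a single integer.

Answer: 12

Derivation:
Newick: (D,((X,(A,E),(R,K)),M,(U,S,Z,J),G));
Scan left-to-right; a leaf is any maximal label run not followed by '(':
  pos 1: leaf 'D' → count = 1
  pos 5: leaf 'X' → count = 2
  pos 8: leaf 'A' → count = 3
  pos 10: leaf 'E' → count = 4
  pos 14: leaf 'R' → count = 5
  pos 16: leaf 'K' → count = 6
  pos 20: leaf 'M' → count = 7
  pos 23: leaf 'U' → count = 8
  pos 25: leaf 'S' → count = 9
  pos 27: leaf 'Z' → count = 10
  pos 29: leaf 'J' → count = 11
  pos 32: leaf 'G' → count = 12
Total leaves: 12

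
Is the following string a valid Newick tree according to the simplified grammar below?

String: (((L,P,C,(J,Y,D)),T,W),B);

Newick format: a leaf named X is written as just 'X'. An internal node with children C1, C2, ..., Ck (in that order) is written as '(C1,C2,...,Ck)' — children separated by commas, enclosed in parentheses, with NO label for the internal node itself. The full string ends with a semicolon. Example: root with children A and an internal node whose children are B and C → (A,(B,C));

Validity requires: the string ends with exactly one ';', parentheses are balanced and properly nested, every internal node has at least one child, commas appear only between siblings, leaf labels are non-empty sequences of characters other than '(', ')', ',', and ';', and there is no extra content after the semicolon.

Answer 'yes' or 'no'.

Input: (((L,P,C,(J,Y,D)),T,W),B);
Paren balance: 4 '(' vs 4 ')' OK
Ends with single ';': True
Full parse: OK
Valid: True

Answer: yes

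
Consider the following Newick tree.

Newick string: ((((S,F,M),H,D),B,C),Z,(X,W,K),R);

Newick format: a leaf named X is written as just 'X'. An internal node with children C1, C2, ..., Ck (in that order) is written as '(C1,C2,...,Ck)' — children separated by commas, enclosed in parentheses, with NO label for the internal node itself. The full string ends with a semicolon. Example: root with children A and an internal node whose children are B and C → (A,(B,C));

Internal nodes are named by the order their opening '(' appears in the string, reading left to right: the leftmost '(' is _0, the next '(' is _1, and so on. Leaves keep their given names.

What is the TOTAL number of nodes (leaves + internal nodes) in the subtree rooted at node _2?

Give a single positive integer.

Newick: ((((S,F,M),H,D),B,C),Z,(X,W,K),R);
Locate _2: it is the '(' at position 2 (the 3rd '(' reading left to right).
Query: subtree rooted at _2
_2: subtree_size = 1 + 6
  _3: subtree_size = 1 + 3
    S: subtree_size = 1 + 0
    F: subtree_size = 1 + 0
    M: subtree_size = 1 + 0
  H: subtree_size = 1 + 0
  D: subtree_size = 1 + 0
Total subtree size of _2: 7

Answer: 7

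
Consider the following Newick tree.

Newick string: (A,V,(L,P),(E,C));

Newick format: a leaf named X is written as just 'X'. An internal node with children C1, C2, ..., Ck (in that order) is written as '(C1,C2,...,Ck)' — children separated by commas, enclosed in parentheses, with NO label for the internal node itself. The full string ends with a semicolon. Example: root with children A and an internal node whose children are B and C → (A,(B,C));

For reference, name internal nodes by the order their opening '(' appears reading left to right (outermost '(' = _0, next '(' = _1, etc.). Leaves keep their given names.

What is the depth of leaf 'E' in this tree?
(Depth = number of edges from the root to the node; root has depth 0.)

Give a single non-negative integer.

Newick: (A,V,(L,P),(E,C));
Naming internals by '(' encounter order: outermost '(' = _0, next = _1, ...
Query node: E
Path from root: _0 -> _2 -> E
Depth of E: 2 (number of edges from root)

Answer: 2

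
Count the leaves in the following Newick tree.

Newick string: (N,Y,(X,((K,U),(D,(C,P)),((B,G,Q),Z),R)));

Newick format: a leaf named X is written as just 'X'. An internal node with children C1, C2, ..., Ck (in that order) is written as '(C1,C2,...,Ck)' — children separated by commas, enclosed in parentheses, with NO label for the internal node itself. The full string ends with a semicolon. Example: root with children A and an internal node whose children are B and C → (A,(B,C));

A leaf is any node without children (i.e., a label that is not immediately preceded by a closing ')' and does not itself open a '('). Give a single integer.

Answer: 13

Derivation:
Newick: (N,Y,(X,((K,U),(D,(C,P)),((B,G,Q),Z),R)));
Scan left-to-right; a leaf is any maximal label run not followed by '(':
  pos 1: leaf 'N' → count = 1
  pos 3: leaf 'Y' → count = 2
  pos 6: leaf 'X' → count = 3
  pos 10: leaf 'K' → count = 4
  pos 12: leaf 'U' → count = 5
  pos 16: leaf 'D' → count = 6
  pos 19: leaf 'C' → count = 7
  pos 21: leaf 'P' → count = 8
  pos 27: leaf 'B' → count = 9
  pos 29: leaf 'G' → count = 10
  pos 31: leaf 'Q' → count = 11
  pos 34: leaf 'Z' → count = 12
  pos 37: leaf 'R' → count = 13
Total leaves: 13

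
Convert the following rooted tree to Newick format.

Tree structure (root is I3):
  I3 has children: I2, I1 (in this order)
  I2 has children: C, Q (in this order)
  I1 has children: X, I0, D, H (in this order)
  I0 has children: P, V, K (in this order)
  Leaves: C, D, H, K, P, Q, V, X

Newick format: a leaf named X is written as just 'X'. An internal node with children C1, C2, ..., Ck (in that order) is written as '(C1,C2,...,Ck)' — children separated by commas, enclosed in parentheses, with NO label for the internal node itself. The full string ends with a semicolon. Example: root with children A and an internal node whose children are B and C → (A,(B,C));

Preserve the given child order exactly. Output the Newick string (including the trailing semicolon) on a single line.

Answer: ((C,Q),(X,(P,V,K),D,H));

Derivation:
internal I3 with children ['I2', 'I1']
  internal I2 with children ['C', 'Q']
    leaf 'C' → 'C'
    leaf 'Q' → 'Q'
  → '(C,Q)'
  internal I1 with children ['X', 'I0', 'D', 'H']
    leaf 'X' → 'X'
    internal I0 with children ['P', 'V', 'K']
      leaf 'P' → 'P'
      leaf 'V' → 'V'
      leaf 'K' → 'K'
    → '(P,V,K)'
    leaf 'D' → 'D'
    leaf 'H' → 'H'
  → '(X,(P,V,K),D,H)'
→ '((C,Q),(X,(P,V,K),D,H))'
Final: ((C,Q),(X,(P,V,K),D,H));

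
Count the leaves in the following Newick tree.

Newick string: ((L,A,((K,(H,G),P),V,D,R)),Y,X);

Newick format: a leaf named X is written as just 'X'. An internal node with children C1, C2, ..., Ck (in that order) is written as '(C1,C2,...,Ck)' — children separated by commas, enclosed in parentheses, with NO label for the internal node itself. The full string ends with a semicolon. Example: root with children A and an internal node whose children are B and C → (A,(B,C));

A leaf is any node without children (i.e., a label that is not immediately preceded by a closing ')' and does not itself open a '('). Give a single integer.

Answer: 11

Derivation:
Newick: ((L,A,((K,(H,G),P),V,D,R)),Y,X);
Scan left-to-right; a leaf is any maximal label run not followed by '(':
  pos 2: leaf 'L' → count = 1
  pos 4: leaf 'A' → count = 2
  pos 8: leaf 'K' → count = 3
  pos 11: leaf 'H' → count = 4
  pos 13: leaf 'G' → count = 5
  pos 16: leaf 'P' → count = 6
  pos 19: leaf 'V' → count = 7
  pos 21: leaf 'D' → count = 8
  pos 23: leaf 'R' → count = 9
  pos 27: leaf 'Y' → count = 10
  pos 29: leaf 'X' → count = 11
Total leaves: 11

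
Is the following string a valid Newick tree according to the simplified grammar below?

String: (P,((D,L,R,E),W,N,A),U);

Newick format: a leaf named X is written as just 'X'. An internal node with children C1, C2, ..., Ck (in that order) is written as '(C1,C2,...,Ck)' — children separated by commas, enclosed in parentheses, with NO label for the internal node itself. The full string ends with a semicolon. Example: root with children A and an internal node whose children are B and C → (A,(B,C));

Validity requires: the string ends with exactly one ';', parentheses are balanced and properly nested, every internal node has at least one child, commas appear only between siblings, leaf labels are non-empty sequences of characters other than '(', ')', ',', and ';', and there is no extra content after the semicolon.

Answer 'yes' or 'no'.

Input: (P,((D,L,R,E),W,N,A),U);
Paren balance: 3 '(' vs 3 ')' OK
Ends with single ';': True
Full parse: OK
Valid: True

Answer: yes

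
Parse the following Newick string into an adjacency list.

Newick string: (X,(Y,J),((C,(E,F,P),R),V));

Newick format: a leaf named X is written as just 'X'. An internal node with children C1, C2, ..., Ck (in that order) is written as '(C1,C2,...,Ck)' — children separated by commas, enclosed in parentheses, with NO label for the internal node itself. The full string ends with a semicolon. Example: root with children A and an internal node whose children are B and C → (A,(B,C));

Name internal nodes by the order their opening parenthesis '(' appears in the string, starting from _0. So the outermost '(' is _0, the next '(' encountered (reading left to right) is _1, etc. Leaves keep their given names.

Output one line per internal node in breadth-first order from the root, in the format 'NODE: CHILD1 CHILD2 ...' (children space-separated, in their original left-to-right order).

Answer: _0: X _1 _2
_1: Y J
_2: _3 V
_3: C _4 R
_4: E F P

Derivation:
Input: (X,(Y,J),((C,(E,F,P),R),V));
Scanning left-to-right, naming '(' by encounter order:
  pos 0: '(' -> open internal node _0 (depth 1)
  pos 3: '(' -> open internal node _1 (depth 2)
  pos 7: ')' -> close internal node _1 (now at depth 1)
  pos 9: '(' -> open internal node _2 (depth 2)
  pos 10: '(' -> open internal node _3 (depth 3)
  pos 13: '(' -> open internal node _4 (depth 4)
  pos 19: ')' -> close internal node _4 (now at depth 3)
  pos 22: ')' -> close internal node _3 (now at depth 2)
  pos 25: ')' -> close internal node _2 (now at depth 1)
  pos 26: ')' -> close internal node _0 (now at depth 0)
Total internal nodes: 5
BFS adjacency from root:
  _0: X _1 _2
  _1: Y J
  _2: _3 V
  _3: C _4 R
  _4: E F P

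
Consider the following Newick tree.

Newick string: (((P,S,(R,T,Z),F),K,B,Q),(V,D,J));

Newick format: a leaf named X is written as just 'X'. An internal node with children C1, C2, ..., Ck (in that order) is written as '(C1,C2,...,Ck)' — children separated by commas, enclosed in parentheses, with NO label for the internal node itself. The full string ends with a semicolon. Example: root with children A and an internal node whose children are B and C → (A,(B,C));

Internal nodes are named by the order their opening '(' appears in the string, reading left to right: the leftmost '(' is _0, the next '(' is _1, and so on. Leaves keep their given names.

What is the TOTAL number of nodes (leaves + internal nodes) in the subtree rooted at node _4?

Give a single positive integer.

Answer: 4

Derivation:
Newick: (((P,S,(R,T,Z),F),K,B,Q),(V,D,J));
Locate _4: it is the '(' at position 25 (the 5th '(' reading left to right).
Query: subtree rooted at _4
_4: subtree_size = 1 + 3
  V: subtree_size = 1 + 0
  D: subtree_size = 1 + 0
  J: subtree_size = 1 + 0
Total subtree size of _4: 4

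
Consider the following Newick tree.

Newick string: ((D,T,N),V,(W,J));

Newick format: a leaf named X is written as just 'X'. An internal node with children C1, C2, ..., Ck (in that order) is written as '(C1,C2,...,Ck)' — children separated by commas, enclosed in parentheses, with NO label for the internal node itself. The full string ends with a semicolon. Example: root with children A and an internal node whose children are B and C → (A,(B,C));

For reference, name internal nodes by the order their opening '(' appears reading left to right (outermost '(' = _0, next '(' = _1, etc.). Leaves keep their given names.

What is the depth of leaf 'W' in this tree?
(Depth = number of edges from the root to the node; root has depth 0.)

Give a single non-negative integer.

Answer: 2

Derivation:
Newick: ((D,T,N),V,(W,J));
Naming internals by '(' encounter order: outermost '(' = _0, next = _1, ...
Query node: W
Path from root: _0 -> _2 -> W
Depth of W: 2 (number of edges from root)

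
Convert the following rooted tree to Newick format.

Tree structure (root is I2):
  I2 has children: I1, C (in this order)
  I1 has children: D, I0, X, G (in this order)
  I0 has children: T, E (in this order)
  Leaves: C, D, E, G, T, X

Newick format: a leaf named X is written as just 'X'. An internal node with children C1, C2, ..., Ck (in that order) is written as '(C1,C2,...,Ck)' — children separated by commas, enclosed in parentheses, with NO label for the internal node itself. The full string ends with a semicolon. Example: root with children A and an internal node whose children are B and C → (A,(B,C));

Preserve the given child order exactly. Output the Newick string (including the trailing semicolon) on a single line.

Answer: ((D,(T,E),X,G),C);

Derivation:
internal I2 with children ['I1', 'C']
  internal I1 with children ['D', 'I0', 'X', 'G']
    leaf 'D' → 'D'
    internal I0 with children ['T', 'E']
      leaf 'T' → 'T'
      leaf 'E' → 'E'
    → '(T,E)'
    leaf 'X' → 'X'
    leaf 'G' → 'G'
  → '(D,(T,E),X,G)'
  leaf 'C' → 'C'
→ '((D,(T,E),X,G),C)'
Final: ((D,(T,E),X,G),C);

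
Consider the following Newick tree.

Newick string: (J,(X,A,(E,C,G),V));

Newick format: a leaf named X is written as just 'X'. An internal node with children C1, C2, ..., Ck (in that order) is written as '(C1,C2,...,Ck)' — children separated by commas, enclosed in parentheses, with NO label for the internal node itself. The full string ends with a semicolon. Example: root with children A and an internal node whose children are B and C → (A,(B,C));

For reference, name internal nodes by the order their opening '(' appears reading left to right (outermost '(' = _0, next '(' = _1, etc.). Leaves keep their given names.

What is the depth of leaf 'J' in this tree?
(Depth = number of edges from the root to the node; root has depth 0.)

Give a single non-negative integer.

Answer: 1

Derivation:
Newick: (J,(X,A,(E,C,G),V));
Naming internals by '(' encounter order: outermost '(' = _0, next = _1, ...
Query node: J
Path from root: _0 -> J
Depth of J: 1 (number of edges from root)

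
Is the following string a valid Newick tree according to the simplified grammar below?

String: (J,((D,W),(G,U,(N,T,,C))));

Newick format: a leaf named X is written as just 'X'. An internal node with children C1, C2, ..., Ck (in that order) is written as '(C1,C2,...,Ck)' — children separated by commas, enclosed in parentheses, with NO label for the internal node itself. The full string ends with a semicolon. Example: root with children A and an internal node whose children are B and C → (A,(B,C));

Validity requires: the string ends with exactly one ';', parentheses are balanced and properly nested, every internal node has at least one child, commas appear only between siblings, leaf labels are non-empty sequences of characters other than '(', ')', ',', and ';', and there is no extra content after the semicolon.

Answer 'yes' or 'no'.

Answer: no

Derivation:
Input: (J,((D,W),(G,U,(N,T,,C))));
Paren balance: 5 '(' vs 5 ')' OK
Ends with single ';': True
Full parse: FAILS (empty leaf label at pos 20)
Valid: False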